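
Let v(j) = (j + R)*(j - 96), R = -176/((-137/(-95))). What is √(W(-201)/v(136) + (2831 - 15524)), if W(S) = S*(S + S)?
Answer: I*√1146830465370/9560 ≈ 112.02*I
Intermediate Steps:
R = -16720/137 (R = -176/((-137*(-1/95))) = -176/137/95 = -176*95/137 = -16720/137 ≈ -122.04)
v(j) = (-96 + j)*(-16720/137 + j) (v(j) = (j - 16720/137)*(j - 96) = (-16720/137 + j)*(-96 + j) = (-96 + j)*(-16720/137 + j))
W(S) = 2*S² (W(S) = S*(2*S) = 2*S²)
√(W(-201)/v(136) + (2831 - 15524)) = √((2*(-201)²)/(1605120/137 + 136² - 29872/137*136) + (2831 - 15524)) = √((2*40401)/(1605120/137 + 18496 - 4062592/137) - 12693) = √(80802/(76480/137) - 12693) = √(80802*(137/76480) - 12693) = √(5534937/38240 - 12693) = √(-479845383/38240) = I*√1146830465370/9560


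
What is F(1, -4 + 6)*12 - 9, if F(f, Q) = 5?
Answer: 51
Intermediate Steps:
F(1, -4 + 6)*12 - 9 = 5*12 - 9 = 60 - 9 = 51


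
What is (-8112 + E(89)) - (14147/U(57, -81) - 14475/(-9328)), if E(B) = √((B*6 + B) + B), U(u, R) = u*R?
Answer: -349297421971/43067376 + 2*√178 ≈ -8083.8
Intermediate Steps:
U(u, R) = R*u
E(B) = 2*√2*√B (E(B) = √((6*B + B) + B) = √(7*B + B) = √(8*B) = 2*√2*√B)
(-8112 + E(89)) - (14147/U(57, -81) - 14475/(-9328)) = (-8112 + 2*√2*√89) - (14147/((-81*57)) - 14475/(-9328)) = (-8112 + 2*√178) - (14147/(-4617) - 14475*(-1/9328)) = (-8112 + 2*√178) - (14147*(-1/4617) + 14475/9328) = (-8112 + 2*√178) - (-14147/4617 + 14475/9328) = (-8112 + 2*√178) - 1*(-65132141/43067376) = (-8112 + 2*√178) + 65132141/43067376 = -349297421971/43067376 + 2*√178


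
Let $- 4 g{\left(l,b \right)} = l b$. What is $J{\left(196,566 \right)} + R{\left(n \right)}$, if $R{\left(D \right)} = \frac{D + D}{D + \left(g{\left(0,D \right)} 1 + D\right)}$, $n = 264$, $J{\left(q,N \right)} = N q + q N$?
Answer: $221873$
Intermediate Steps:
$J{\left(q,N \right)} = 2 N q$ ($J{\left(q,N \right)} = N q + N q = 2 N q$)
$g{\left(l,b \right)} = - \frac{b l}{4}$ ($g{\left(l,b \right)} = - \frac{l b}{4} = - \frac{b l}{4}$)
$R{\left(D \right)} = 1$ ($R{\left(D \right)} = \frac{D + D}{D + \left(\left(- \frac{1}{4}\right) D 0 \cdot 1 + D\right)} = \frac{2 D}{D + \left(0 \cdot 1 + D\right)} = \frac{2 D}{D + \left(0 + D\right)} = \frac{2 D}{D + D} = \frac{2 D}{2 D} = 2 D \frac{1}{2 D} = 1$)
$J{\left(196,566 \right)} + R{\left(n \right)} = 2 \cdot 566 \cdot 196 + 1 = 221872 + 1 = 221873$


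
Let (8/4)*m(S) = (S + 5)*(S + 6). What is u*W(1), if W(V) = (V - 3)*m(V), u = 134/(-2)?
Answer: 2814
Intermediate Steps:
u = -67 (u = 134*(-½) = -67)
m(S) = (5 + S)*(6 + S)/2 (m(S) = ((S + 5)*(S + 6))/2 = ((5 + S)*(6 + S))/2 = (5 + S)*(6 + S)/2)
W(V) = (-3 + V)*(15 + V²/2 + 11*V/2) (W(V) = (V - 3)*(15 + V²/2 + 11*V/2) = (-3 + V)*(15 + V²/2 + 11*V/2))
u*W(1) = -67*(-3 + 1)*(30 + 1² + 11*1)/2 = -67*(-2)*(30 + 1 + 11)/2 = -67*(-2)*42/2 = -67*(-42) = 2814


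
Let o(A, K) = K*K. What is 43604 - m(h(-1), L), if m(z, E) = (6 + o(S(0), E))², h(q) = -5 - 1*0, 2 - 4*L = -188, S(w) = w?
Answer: -81186737/16 ≈ -5.0742e+6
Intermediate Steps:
o(A, K) = K²
L = 95/2 (L = ½ - ¼*(-188) = ½ + 47 = 95/2 ≈ 47.500)
h(q) = -5 (h(q) = -5 + 0 = -5)
m(z, E) = (6 + E²)²
43604 - m(h(-1), L) = 43604 - (6 + (95/2)²)² = 43604 - (6 + 9025/4)² = 43604 - (9049/4)² = 43604 - 1*81884401/16 = 43604 - 81884401/16 = -81186737/16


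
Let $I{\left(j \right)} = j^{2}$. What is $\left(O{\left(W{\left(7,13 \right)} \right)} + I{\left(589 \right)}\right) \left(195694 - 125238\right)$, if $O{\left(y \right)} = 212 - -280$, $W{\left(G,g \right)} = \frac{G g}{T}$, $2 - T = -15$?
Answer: $24477330328$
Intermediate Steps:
$T = 17$ ($T = 2 - -15 = 2 + 15 = 17$)
$W{\left(G,g \right)} = \frac{G g}{17}$
$O{\left(y \right)} = 492$ ($O{\left(y \right)} = 212 + 280 = 492$)
$\left(O{\left(W{\left(7,13 \right)} \right)} + I{\left(589 \right)}\right) \left(195694 - 125238\right) = \left(492 + 589^{2}\right) \left(195694 - 125238\right) = \left(492 + 346921\right) 70456 = 347413 \cdot 70456 = 24477330328$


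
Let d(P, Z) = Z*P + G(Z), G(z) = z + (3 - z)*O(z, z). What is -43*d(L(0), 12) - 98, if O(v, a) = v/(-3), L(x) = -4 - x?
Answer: -98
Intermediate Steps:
O(v, a) = -v/3 (O(v, a) = v*(-1/3) = -v/3)
G(z) = z - z*(3 - z)/3 (G(z) = z + (3 - z)*(-z/3) = z - z*(3 - z)/3)
d(P, Z) = Z**2/3 + P*Z (d(P, Z) = Z*P + Z**2/3 = P*Z + Z**2/3 = Z**2/3 + P*Z)
-43*d(L(0), 12) - 98 = -43*12*(12 + 3*(-4 - 1*0))/3 - 98 = -43*12*(12 + 3*(-4 + 0))/3 - 98 = -43*12*(12 + 3*(-4))/3 - 98 = -43*12*(12 - 12)/3 - 98 = -43*12*0/3 - 98 = -43*0 - 98 = 0 - 98 = -98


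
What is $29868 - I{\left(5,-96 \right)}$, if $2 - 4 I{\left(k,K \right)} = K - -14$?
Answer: $29847$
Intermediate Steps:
$I{\left(k,K \right)} = -3 - \frac{K}{4}$ ($I{\left(k,K \right)} = \frac{1}{2} - \frac{K - -14}{4} = \frac{1}{2} - \frac{K + 14}{4} = \frac{1}{2} - \frac{14 + K}{4} = \frac{1}{2} - \left(\frac{7}{2} + \frac{K}{4}\right) = -3 - \frac{K}{4}$)
$29868 - I{\left(5,-96 \right)} = 29868 - \left(-3 - -24\right) = 29868 - \left(-3 + 24\right) = 29868 - 21 = 29847$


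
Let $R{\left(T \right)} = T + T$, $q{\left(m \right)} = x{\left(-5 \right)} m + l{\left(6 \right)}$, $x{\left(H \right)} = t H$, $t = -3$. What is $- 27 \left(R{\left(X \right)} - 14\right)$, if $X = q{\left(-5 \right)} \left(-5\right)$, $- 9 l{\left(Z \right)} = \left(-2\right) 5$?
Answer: $-19572$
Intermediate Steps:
$l{\left(Z \right)} = \frac{10}{9}$ ($l{\left(Z \right)} = - \frac{\left(-2\right) 5}{9} = \left(- \frac{1}{9}\right) \left(-10\right) = \frac{10}{9}$)
$x{\left(H \right)} = - 3 H$
$q{\left(m \right)} = \frac{10}{9} + 15 m$ ($q{\left(m \right)} = \left(-3\right) \left(-5\right) m + \frac{10}{9} = 15 m + \frac{10}{9} = \frac{10}{9} + 15 m$)
$X = \frac{3325}{9}$ ($X = \left(\frac{10}{9} + 15 \left(-5\right)\right) \left(-5\right) = \left(\frac{10}{9} - 75\right) \left(-5\right) = \left(- \frac{665}{9}\right) \left(-5\right) = \frac{3325}{9} \approx 369.44$)
$R{\left(T \right)} = 2 T$
$- 27 \left(R{\left(X \right)} - 14\right) = - 27 \left(2 \cdot \frac{3325}{9} - 14\right) = - 27 \left(\frac{6650}{9} - 14\right) = \left(-27\right) \frac{6524}{9} = -19572$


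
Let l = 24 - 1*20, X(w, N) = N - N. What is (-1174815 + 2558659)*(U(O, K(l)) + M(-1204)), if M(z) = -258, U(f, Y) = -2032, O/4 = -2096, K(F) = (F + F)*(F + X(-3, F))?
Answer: -3169002760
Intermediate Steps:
X(w, N) = 0
l = 4 (l = 24 - 20 = 4)
K(F) = 2*F² (K(F) = (F + F)*(F + 0) = (2*F)*F = 2*F²)
O = -8384 (O = 4*(-2096) = -8384)
(-1174815 + 2558659)*(U(O, K(l)) + M(-1204)) = (-1174815 + 2558659)*(-2032 - 258) = 1383844*(-2290) = -3169002760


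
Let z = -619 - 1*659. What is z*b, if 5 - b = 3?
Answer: -2556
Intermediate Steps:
b = 2 (b = 5 - 1*3 = 5 - 3 = 2)
z = -1278 (z = -619 - 659 = -1278)
z*b = -1278*2 = -2556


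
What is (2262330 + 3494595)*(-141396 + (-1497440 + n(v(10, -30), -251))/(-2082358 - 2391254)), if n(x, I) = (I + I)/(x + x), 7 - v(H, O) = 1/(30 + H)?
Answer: -84665784941070610450/104011479 ≈ -8.1400e+11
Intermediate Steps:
v(H, O) = 7 - 1/(30 + H)
n(x, I) = I/x (n(x, I) = (2*I)/((2*x)) = (2*I)*(1/(2*x)) = I/x)
(2262330 + 3494595)*(-141396 + (-1497440 + n(v(10, -30), -251))/(-2082358 - 2391254)) = (2262330 + 3494595)*(-141396 + (-1497440 - 251*(30 + 10)/(209 + 7*10))/(-2082358 - 2391254)) = 5756925*(-141396 + (-1497440 - 251*40/(209 + 70))/(-4473612)) = 5756925*(-141396 + (-1497440 - 251/((1/40)*279))*(-1/4473612)) = 5756925*(-141396 + (-1497440 - 251/279/40)*(-1/4473612)) = 5756925*(-141396 + (-1497440 - 251*40/279)*(-1/4473612)) = 5756925*(-141396 + (-1497440 - 10040/279)*(-1/4473612)) = 5756925*(-141396 - 417795800/279*(-1/4473612)) = 5756925*(-141396 + 104448950/312034437) = 5756925*(-44120316805102/312034437) = -84665784941070610450/104011479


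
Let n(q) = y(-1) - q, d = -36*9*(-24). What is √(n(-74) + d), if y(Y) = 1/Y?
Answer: √7849 ≈ 88.595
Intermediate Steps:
d = 7776 (d = -324*(-24) = 7776)
n(q) = -1 - q (n(q) = 1/(-1) - q = -1 - q)
√(n(-74) + d) = √((-1 - 1*(-74)) + 7776) = √((-1 + 74) + 7776) = √(73 + 7776) = √7849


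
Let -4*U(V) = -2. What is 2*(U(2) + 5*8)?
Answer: 81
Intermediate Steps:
U(V) = 1/2 (U(V) = -1/4*(-2) = 1/2)
2*(U(2) + 5*8) = 2*(1/2 + 5*8) = 2*(1/2 + 40) = 2*(81/2) = 81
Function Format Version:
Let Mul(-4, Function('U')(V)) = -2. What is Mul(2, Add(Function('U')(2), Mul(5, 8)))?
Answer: 81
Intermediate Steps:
Function('U')(V) = Rational(1, 2) (Function('U')(V) = Mul(Rational(-1, 4), -2) = Rational(1, 2))
Mul(2, Add(Function('U')(2), Mul(5, 8))) = Mul(2, Add(Rational(1, 2), Mul(5, 8))) = Mul(2, Add(Rational(1, 2), 40)) = Mul(2, Rational(81, 2)) = 81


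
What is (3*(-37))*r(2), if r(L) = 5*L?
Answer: -1110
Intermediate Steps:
(3*(-37))*r(2) = (3*(-37))*(5*2) = -111*10 = -1110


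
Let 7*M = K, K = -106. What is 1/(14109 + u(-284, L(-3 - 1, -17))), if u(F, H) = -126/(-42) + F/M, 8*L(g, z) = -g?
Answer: 53/748930 ≈ 7.0768e-5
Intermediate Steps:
M = -106/7 (M = (⅐)*(-106) = -106/7 ≈ -15.143)
L(g, z) = -g/8 (L(g, z) = (-g)/8 = -g/8)
u(F, H) = 3 - 7*F/106 (u(F, H) = -126/(-42) + F/(-106/7) = -126*(-1/42) + F*(-7/106) = 3 - 7*F/106)
1/(14109 + u(-284, L(-3 - 1, -17))) = 1/(14109 + (3 - 7/106*(-284))) = 1/(14109 + (3 + 994/53)) = 1/(14109 + 1153/53) = 1/(748930/53) = 53/748930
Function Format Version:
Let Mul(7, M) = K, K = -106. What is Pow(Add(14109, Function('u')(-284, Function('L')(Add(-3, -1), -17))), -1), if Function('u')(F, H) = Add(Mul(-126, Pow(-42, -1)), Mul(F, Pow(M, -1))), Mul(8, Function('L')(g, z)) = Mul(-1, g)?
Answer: Rational(53, 748930) ≈ 7.0768e-5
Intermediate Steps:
M = Rational(-106, 7) (M = Mul(Rational(1, 7), -106) = Rational(-106, 7) ≈ -15.143)
Function('L')(g, z) = Mul(Rational(-1, 8), g) (Function('L')(g, z) = Mul(Rational(1, 8), Mul(-1, g)) = Mul(Rational(-1, 8), g))
Function('u')(F, H) = Add(3, Mul(Rational(-7, 106), F)) (Function('u')(F, H) = Add(Mul(-126, Pow(-42, -1)), Mul(F, Pow(Rational(-106, 7), -1))) = Add(Mul(-126, Rational(-1, 42)), Mul(F, Rational(-7, 106))) = Add(3, Mul(Rational(-7, 106), F)))
Pow(Add(14109, Function('u')(-284, Function('L')(Add(-3, -1), -17))), -1) = Pow(Add(14109, Add(3, Mul(Rational(-7, 106), -284))), -1) = Pow(Add(14109, Add(3, Rational(994, 53))), -1) = Pow(Add(14109, Rational(1153, 53)), -1) = Pow(Rational(748930, 53), -1) = Rational(53, 748930)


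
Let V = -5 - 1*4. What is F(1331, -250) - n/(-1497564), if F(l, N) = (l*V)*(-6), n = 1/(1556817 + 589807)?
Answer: 231053838263576065/3214706823936 ≈ 71874.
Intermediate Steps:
V = -9 (V = -5 - 4 = -9)
n = 1/2146624 ≈ 4.6585e-7
F(l, N) = 54*l (F(l, N) = (l*(-9))*(-6) = -9*l*(-6) = 54*l)
F(1331, -250) - n/(-1497564) = 54*1331 - 1/(2146624*(-1497564)) = 71874 - (-1)/(2146624*1497564) = 71874 - 1*(-1/3214706823936) = 71874 + 1/3214706823936 = 231053838263576065/3214706823936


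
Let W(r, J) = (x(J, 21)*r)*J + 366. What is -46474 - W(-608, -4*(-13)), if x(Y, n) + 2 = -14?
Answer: -552696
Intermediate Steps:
x(Y, n) = -16 (x(Y, n) = -2 - 14 = -16)
W(r, J) = 366 - 16*J*r (W(r, J) = (-16*r)*J + 366 = -16*J*r + 366 = 366 - 16*J*r)
-46474 - W(-608, -4*(-13)) = -46474 - (366 - 16*(-4*(-13))*(-608)) = -46474 - (366 - 16*52*(-608)) = -46474 - (366 + 505856) = -46474 - 1*506222 = -46474 - 506222 = -552696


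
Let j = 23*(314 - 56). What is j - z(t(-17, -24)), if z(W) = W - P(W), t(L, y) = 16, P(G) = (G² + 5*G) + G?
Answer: 6270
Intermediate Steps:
P(G) = G² + 6*G
z(W) = W - W*(6 + W)
j = 5934 (j = 23*258 = 5934)
j - z(t(-17, -24)) = 5934 - 16*(-5 - 1*16) = 5934 - 16*(-5 - 16) = 5934 - 16*(-21) = 5934 - 1*(-336) = 5934 + 336 = 6270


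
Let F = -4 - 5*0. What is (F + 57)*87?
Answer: 4611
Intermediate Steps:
F = -4 (F = -4 + 0 = -4)
(F + 57)*87 = (-4 + 57)*87 = 53*87 = 4611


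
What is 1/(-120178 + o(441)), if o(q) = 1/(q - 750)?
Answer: -309/37135003 ≈ -8.3210e-6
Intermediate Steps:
o(q) = 1/(-750 + q)
1/(-120178 + o(441)) = 1/(-120178 + 1/(-750 + 441)) = 1/(-120178 + 1/(-309)) = 1/(-120178 - 1/309) = 1/(-37135003/309) = -309/37135003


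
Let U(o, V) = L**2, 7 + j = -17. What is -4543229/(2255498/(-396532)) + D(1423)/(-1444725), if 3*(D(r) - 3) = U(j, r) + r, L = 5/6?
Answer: 140547076389997784027/175963014794700 ≈ 7.9873e+5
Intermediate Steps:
j = -24 (j = -7 - 17 = -24)
L = 5/6 (L = 5*(1/6) = 5/6 ≈ 0.83333)
U(o, V) = 25/36 (U(o, V) = (5/6)**2 = 25/36)
D(r) = 349/108 + r/3 (D(r) = 3 + (25/36 + r)/3 = 3 + (25/108 + r/3) = 349/108 + r/3)
-4543229/(2255498/(-396532)) + D(1423)/(-1444725) = -4543229/(2255498/(-396532)) + (349/108 + (1/3)*1423)/(-1444725) = -4543229/(2255498*(-1/396532)) + (349/108 + 1423/3)*(-1/1444725) = -4543229/(-1127749/198266) + (51577/108)*(-1/1444725) = -4543229*(-198266/1127749) - 51577/156030300 = 900767840914/1127749 - 51577/156030300 = 140547076389997784027/175963014794700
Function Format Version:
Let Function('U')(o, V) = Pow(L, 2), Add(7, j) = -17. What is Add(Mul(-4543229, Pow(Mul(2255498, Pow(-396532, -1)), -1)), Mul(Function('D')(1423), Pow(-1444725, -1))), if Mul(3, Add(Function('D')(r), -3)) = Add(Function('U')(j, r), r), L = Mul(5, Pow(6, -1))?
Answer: Rational(140547076389997784027, 175963014794700) ≈ 7.9873e+5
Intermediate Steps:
j = -24 (j = Add(-7, -17) = -24)
L = Rational(5, 6) (L = Mul(5, Rational(1, 6)) = Rational(5, 6) ≈ 0.83333)
Function('U')(o, V) = Rational(25, 36) (Function('U')(o, V) = Pow(Rational(5, 6), 2) = Rational(25, 36))
Function('D')(r) = Add(Rational(349, 108), Mul(Rational(1, 3), r)) (Function('D')(r) = Add(3, Mul(Rational(1, 3), Add(Rational(25, 36), r))) = Add(3, Add(Rational(25, 108), Mul(Rational(1, 3), r))) = Add(Rational(349, 108), Mul(Rational(1, 3), r)))
Add(Mul(-4543229, Pow(Mul(2255498, Pow(-396532, -1)), -1)), Mul(Function('D')(1423), Pow(-1444725, -1))) = Add(Mul(-4543229, Pow(Mul(2255498, Pow(-396532, -1)), -1)), Mul(Add(Rational(349, 108), Mul(Rational(1, 3), 1423)), Pow(-1444725, -1))) = Add(Mul(-4543229, Pow(Mul(2255498, Rational(-1, 396532)), -1)), Mul(Add(Rational(349, 108), Rational(1423, 3)), Rational(-1, 1444725))) = Add(Mul(-4543229, Pow(Rational(-1127749, 198266), -1)), Mul(Rational(51577, 108), Rational(-1, 1444725))) = Add(Mul(-4543229, Rational(-198266, 1127749)), Rational(-51577, 156030300)) = Add(Rational(900767840914, 1127749), Rational(-51577, 156030300)) = Rational(140547076389997784027, 175963014794700)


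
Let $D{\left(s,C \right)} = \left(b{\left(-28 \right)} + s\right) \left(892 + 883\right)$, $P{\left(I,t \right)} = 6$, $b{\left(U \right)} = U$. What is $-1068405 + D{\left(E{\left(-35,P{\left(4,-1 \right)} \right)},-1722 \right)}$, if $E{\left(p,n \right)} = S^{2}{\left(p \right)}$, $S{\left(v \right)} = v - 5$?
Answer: $1721895$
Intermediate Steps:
$S{\left(v \right)} = -5 + v$
$E{\left(p,n \right)} = \left(-5 + p\right)^{2}$
$D{\left(s,C \right)} = -49700 + 1775 s$ ($D{\left(s,C \right)} = \left(-28 + s\right) \left(892 + 883\right) = \left(-28 + s\right) 1775 = -49700 + 1775 s$)
$-1068405 + D{\left(E{\left(-35,P{\left(4,-1 \right)} \right)},-1722 \right)} = -1068405 - \left(49700 - 1775 \left(-5 - 35\right)^{2}\right) = -1068405 - \left(49700 - 1775 \left(-40\right)^{2}\right) = -1068405 + \left(-49700 + 1775 \cdot 1600\right) = -1068405 + \left(-49700 + 2840000\right) = -1068405 + 2790300 = 1721895$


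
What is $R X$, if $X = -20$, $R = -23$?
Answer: $460$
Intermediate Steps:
$R X = \left(-23\right) \left(-20\right) = 460$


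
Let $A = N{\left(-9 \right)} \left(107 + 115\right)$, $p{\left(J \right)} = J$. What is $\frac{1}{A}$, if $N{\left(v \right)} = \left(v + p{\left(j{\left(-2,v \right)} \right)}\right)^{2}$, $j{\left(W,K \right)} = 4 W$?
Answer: $\frac{1}{64158} \approx 1.5587 \cdot 10^{-5}$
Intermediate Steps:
$N{\left(v \right)} = \left(-8 + v\right)^{2}$ ($N{\left(v \right)} = \left(v + 4 \left(-2\right)\right)^{2} = \left(v - 8\right)^{2} = \left(-8 + v\right)^{2}$)
$A = 64158$ ($A = \left(-8 - 9\right)^{2} \left(107 + 115\right) = \left(-17\right)^{2} \cdot 222 = 289 \cdot 222 = 64158$)
$\frac{1}{A} = \frac{1}{64158}$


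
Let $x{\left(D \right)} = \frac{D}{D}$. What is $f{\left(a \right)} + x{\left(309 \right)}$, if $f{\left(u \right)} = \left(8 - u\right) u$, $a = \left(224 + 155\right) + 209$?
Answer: $-341039$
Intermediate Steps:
$a = 588$ ($a = 379 + 209 = 588$)
$x{\left(D \right)} = 1$
$f{\left(u \right)} = u \left(8 - u\right)$
$f{\left(a \right)} + x{\left(309 \right)} = 588 \left(8 - 588\right) + 1 = 588 \left(-580\right) + 1 = -341040 + 1 = -341039$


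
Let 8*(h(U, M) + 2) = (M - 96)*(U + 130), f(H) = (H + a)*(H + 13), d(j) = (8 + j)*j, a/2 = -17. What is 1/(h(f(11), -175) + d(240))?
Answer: 4/295253 ≈ 1.3548e-5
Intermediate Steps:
a = -34 (a = 2*(-17) = -34)
d(j) = j*(8 + j)
f(H) = (-34 + H)*(13 + H) (f(H) = (H - 34)*(H + 13) = (-34 + H)*(13 + H))
h(U, M) = -2 + (-96 + M)*(130 + U)/8 (h(U, M) = -2 + ((M - 96)*(U + 130))/8 = -2 + ((-96 + M)*(130 + U))/8 = -2 + (-96 + M)*(130 + U)/8)
1/(h(f(11), -175) + d(240)) = 1/((-1562 - 12*(-442 + 11**2 - 21*11) + (65/4)*(-175) + (1/8)*(-175)*(-442 + 11**2 - 21*11)) + 240*(8 + 240)) = 1/((-1562 - 12*(-442 + 121 - 231) - 11375/4 + (1/8)*(-175)*(-442 + 121 - 231)) + 240*248) = 1/((-1562 - 12*(-552) - 11375/4 + (1/8)*(-175)*(-552)) + 59520) = 1/((-1562 + 6624 - 11375/4 + 12075) + 59520) = 1/(57173/4 + 59520) = 1/(295253/4) = 4/295253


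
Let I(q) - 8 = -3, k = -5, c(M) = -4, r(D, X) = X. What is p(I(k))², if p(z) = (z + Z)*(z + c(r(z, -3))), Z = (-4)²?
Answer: 441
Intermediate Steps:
Z = 16
I(q) = 5 (I(q) = 8 - 3 = 5)
p(z) = (-4 + z)*(16 + z) (p(z) = (z + 16)*(z - 4) = (16 + z)*(-4 + z) = (-4 + z)*(16 + z))
p(I(k))² = (-64 + 5² + 12*5)² = (-64 + 25 + 60)² = 21² = 441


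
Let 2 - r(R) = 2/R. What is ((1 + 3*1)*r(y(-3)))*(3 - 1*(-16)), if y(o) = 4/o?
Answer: 266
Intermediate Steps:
r(R) = 2 - 2/R
((1 + 3*1)*r(y(-3)))*(3 - 1*(-16)) = ((1 + 3*1)*(2 - 2/(4/(-3))))*(3 - 1*(-16)) = ((1 + 3)*(2 - 2/(4*(-⅓))))*(3 + 16) = (4*(2 - 2/(-4/3)))*19 = (4*(2 - 2*(-¾)))*19 = (4*(2 + 3/2))*19 = (4*(7/2))*19 = 14*19 = 266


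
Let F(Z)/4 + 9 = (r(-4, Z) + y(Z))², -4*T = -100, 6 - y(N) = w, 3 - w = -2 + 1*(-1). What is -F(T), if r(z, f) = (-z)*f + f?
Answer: -62464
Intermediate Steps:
w = 6 (w = 3 - (-2 + 1*(-1)) = 3 - (-2 - 1) = 3 - 1*(-3) = 3 + 3 = 6)
y(N) = 0 (y(N) = 6 - 1*6 = 6 - 6 = 0)
T = 25 (T = -¼*(-100) = 25)
r(z, f) = f - f*z (r(z, f) = -f*z + f = f - f*z)
F(Z) = -36 + 100*Z² (F(Z) = -36 + 4*(Z*(1 - 1*(-4)) + 0)² = -36 + 4*(Z*(1 + 4) + 0)² = -36 + 4*(Z*5 + 0)² = -36 + 4*(5*Z + 0)² = -36 + 4*(5*Z)² = -36 + 4*(25*Z²) = -36 + 100*Z²)
-F(T) = -(-36 + 100*25²) = -(-36 + 100*625) = -(-36 + 62500) = -1*62464 = -62464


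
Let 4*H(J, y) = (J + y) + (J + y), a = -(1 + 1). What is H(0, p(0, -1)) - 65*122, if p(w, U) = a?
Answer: -7931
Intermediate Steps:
a = -2 (a = -1*2 = -2)
p(w, U) = -2
H(J, y) = J/2 + y/2 (H(J, y) = ((J + y) + (J + y))/4 = (2*J + 2*y)/4 = J/2 + y/2)
H(0, p(0, -1)) - 65*122 = ((½)*0 + (½)*(-2)) - 65*122 = (0 - 1) - 7930 = -1 - 7930 = -7931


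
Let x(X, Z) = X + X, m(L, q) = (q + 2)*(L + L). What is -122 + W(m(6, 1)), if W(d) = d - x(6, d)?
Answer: -98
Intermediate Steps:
m(L, q) = 2*L*(2 + q) (m(L, q) = (2 + q)*(2*L) = 2*L*(2 + q))
x(X, Z) = 2*X
W(d) = -12 + d (W(d) = d - 2*6 = d - 1*12 = d - 12 = -12 + d)
-122 + W(m(6, 1)) = -122 + (-12 + 2*6*(2 + 1)) = -122 + (-12 + 2*6*3) = -122 + (-12 + 36) = -122 + 24 = -98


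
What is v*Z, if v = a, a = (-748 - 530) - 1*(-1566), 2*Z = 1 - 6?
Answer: -720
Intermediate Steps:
Z = -5/2 (Z = (1 - 6)/2 = (1/2)*(-5) = -5/2 ≈ -2.5000)
a = 288 (a = -1278 + 1566 = 288)
v = 288
v*Z = 288*(-5/2) = -720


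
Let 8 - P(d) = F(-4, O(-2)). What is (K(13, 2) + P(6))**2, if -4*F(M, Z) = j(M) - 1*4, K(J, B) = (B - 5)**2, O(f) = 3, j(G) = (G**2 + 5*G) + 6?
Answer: 1089/4 ≈ 272.25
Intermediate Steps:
j(G) = 6 + G**2 + 5*G
K(J, B) = (-5 + B)**2
F(M, Z) = -1/2 - 5*M/4 - M**2/4 (F(M, Z) = -((6 + M**2 + 5*M) - 1*4)/4 = -((6 + M**2 + 5*M) - 4)/4 = -(2 + M**2 + 5*M)/4 = -1/2 - 5*M/4 - M**2/4)
P(d) = 15/2 (P(d) = 8 - (-1/2 - 5/4*(-4) - 1/4*(-4)**2) = 8 - (-1/2 + 5 - 1/4*16) = 8 - (-1/2 + 5 - 4) = 8 - 1*1/2 = 8 - 1/2 = 15/2)
(K(13, 2) + P(6))**2 = ((-5 + 2)**2 + 15/2)**2 = ((-3)**2 + 15/2)**2 = (9 + 15/2)**2 = (33/2)**2 = 1089/4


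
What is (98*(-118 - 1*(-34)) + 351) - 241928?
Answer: -249809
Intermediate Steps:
(98*(-118 - 1*(-34)) + 351) - 241928 = (98*(-118 + 34) + 351) - 241928 = (98*(-84) + 351) - 241928 = (-8232 + 351) - 241928 = -7881 - 241928 = -249809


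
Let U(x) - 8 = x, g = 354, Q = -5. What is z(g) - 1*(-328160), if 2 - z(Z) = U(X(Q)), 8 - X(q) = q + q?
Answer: 328136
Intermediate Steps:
X(q) = 8 - 2*q (X(q) = 8 - (q + q) = 8 - 2*q)
U(x) = 8 + x
z(Z) = -24 (z(Z) = 2 - (8 + (8 - 2*(-5))) = 2 - (8 + (8 + 10)) = 2 - (8 + 18) = 2 - 1*26 = 2 - 26 = -24)
z(g) - 1*(-328160) = -24 - 1*(-328160) = -24 + 328160 = 328136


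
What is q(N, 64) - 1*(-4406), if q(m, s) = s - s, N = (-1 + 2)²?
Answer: 4406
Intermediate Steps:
N = 1 (N = 1² = 1)
q(m, s) = 0
q(N, 64) - 1*(-4406) = 0 - 1*(-4406) = 0 + 4406 = 4406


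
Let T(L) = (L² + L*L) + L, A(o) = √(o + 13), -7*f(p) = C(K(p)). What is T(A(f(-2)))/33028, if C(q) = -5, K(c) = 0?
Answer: 48/57799 + √42/57799 ≈ 0.00094259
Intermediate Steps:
f(p) = 5/7 (f(p) = -⅐*(-5) = 5/7)
A(o) = √(13 + o)
T(L) = L + 2*L² (T(L) = (L² + L²) + L = 2*L² + L = L + 2*L²)
T(A(f(-2)))/33028 = (√(13 + 5/7)*(1 + 2*√(13 + 5/7)))/33028 = (√(96/7)*(1 + 2*√(96/7)))*(1/33028) = ((4*√42/7)*(1 + 2*(4*√42/7)))*(1/33028) = ((4*√42/7)*(1 + 8*√42/7))*(1/33028) = (4*√42*(1 + 8*√42/7)/7)*(1/33028) = √42*(1 + 8*√42/7)/57799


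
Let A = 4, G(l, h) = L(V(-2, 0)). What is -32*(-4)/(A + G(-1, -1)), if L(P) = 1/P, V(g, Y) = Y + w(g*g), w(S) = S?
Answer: 512/17 ≈ 30.118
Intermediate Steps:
V(g, Y) = Y + g**2 (V(g, Y) = Y + g*g = Y + g**2)
G(l, h) = 1/4 (G(l, h) = 1/(0 + (-2)**2) = 1/(0 + 4) = 1/4)
-32*(-4)/(A + G(-1, -1)) = -32*(-4)/(4 + 1/4) = -32*(-4)/17/4 = -128*(-4)/17 = -32*(-16/17) = 512/17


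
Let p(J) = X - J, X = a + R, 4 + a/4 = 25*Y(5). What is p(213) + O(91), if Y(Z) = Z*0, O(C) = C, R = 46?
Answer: -92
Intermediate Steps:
Y(Z) = 0
a = -16 (a = -16 + 4*(25*0) = -16 + 4*0 = -16 + 0 = -16)
X = 30 (X = -16 + 46 = 30)
p(J) = 30 - J
p(213) + O(91) = (30 - 1*213) + 91 = (30 - 213) + 91 = -183 + 91 = -92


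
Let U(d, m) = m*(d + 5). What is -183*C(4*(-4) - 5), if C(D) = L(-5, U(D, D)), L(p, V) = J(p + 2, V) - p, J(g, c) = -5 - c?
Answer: 61488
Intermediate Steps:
U(d, m) = m*(5 + d)
L(p, V) = -5 - V - p (L(p, V) = (-5 - V) - p = -5 - V - p)
C(D) = -D*(5 + D) (C(D) = -5 - D*(5 + D) - 1*(-5) = -5 - D*(5 + D) + 5 = -D*(5 + D))
-183*C(4*(-4) - 5) = -(-183)*(4*(-4) - 5)*(5 + (4*(-4) - 5)) = -(-183)*(-16 - 5)*(5 + (-16 - 5)) = -(-183)*(-21)*(5 - 21) = -(-183)*(-21)*(-16) = -183*(-336) = 61488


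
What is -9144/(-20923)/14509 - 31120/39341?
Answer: -9446794899736/11942818459187 ≈ -0.79100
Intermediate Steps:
-9144/(-20923)/14509 - 31120/39341 = -9144*(-1/20923)*(1/14509) - 31120*1/39341 = (9144/20923)*(1/14509) - 31120/39341 = 9144/303571807 - 31120/39341 = -9446794899736/11942818459187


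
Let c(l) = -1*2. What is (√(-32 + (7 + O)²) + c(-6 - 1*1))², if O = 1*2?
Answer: 25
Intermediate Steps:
c(l) = -2
O = 2
(√(-32 + (7 + O)²) + c(-6 - 1*1))² = (√(-32 + (7 + 2)²) - 2)² = (√(-32 + 9²) - 2)² = (√(-32 + 81) - 2)² = (√49 - 2)² = (7 - 2)² = 5² = 25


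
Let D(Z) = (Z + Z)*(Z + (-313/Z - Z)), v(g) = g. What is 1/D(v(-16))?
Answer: -1/626 ≈ -0.0015974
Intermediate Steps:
D(Z) = -626 (D(Z) = (2*Z)*(Z + (-Z - 313/Z)) = (2*Z)*(-313/Z) = -626)
1/D(v(-16)) = 1/(-626) = -1/626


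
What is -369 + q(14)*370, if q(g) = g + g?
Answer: 9991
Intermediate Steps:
q(g) = 2*g
-369 + q(14)*370 = -369 + (2*14)*370 = -369 + 28*370 = -369 + 10360 = 9991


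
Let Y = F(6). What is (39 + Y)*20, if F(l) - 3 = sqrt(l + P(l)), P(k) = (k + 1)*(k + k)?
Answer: 840 + 60*sqrt(10) ≈ 1029.7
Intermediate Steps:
P(k) = 2*k*(1 + k) (P(k) = (1 + k)*(2*k) = 2*k*(1 + k))
F(l) = 3 + sqrt(l + 2*l*(1 + l))
Y = 3 + 3*sqrt(10) (Y = 3 + sqrt(6*(3 + 2*6)) = 3 + sqrt(6*(3 + 12)) = 3 + sqrt(6*15) = 3 + sqrt(90) = 3 + 3*sqrt(10) ≈ 12.487)
(39 + Y)*20 = (39 + (3 + 3*sqrt(10)))*20 = (42 + 3*sqrt(10))*20 = 840 + 60*sqrt(10)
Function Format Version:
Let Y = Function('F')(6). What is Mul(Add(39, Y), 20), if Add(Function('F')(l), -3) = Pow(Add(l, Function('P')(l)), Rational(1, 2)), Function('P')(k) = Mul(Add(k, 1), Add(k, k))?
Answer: Add(840, Mul(60, Pow(10, Rational(1, 2)))) ≈ 1029.7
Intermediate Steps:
Function('P')(k) = Mul(2, k, Add(1, k)) (Function('P')(k) = Mul(Add(1, k), Mul(2, k)) = Mul(2, k, Add(1, k)))
Function('F')(l) = Add(3, Pow(Add(l, Mul(2, l, Add(1, l))), Rational(1, 2)))
Y = Add(3, Mul(3, Pow(10, Rational(1, 2)))) (Y = Add(3, Pow(Mul(6, Add(3, Mul(2, 6))), Rational(1, 2))) = Add(3, Pow(Mul(6, Add(3, 12)), Rational(1, 2))) = Add(3, Pow(Mul(6, 15), Rational(1, 2))) = Add(3, Pow(90, Rational(1, 2))) = Add(3, Mul(3, Pow(10, Rational(1, 2)))) ≈ 12.487)
Mul(Add(39, Y), 20) = Mul(Add(39, Add(3, Mul(3, Pow(10, Rational(1, 2))))), 20) = Mul(Add(42, Mul(3, Pow(10, Rational(1, 2)))), 20) = Add(840, Mul(60, Pow(10, Rational(1, 2))))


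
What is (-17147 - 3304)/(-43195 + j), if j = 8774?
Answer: 20451/34421 ≈ 0.59414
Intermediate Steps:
(-17147 - 3304)/(-43195 + j) = (-17147 - 3304)/(-43195 + 8774) = -20451/(-34421) = -20451*(-1/34421) = 20451/34421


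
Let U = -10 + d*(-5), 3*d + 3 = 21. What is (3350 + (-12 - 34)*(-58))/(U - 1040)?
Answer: -1003/180 ≈ -5.5722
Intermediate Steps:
d = 6 (d = -1 + (⅓)*21 = -1 + 7 = 6)
U = -40 (U = -10 + 6*(-5) = -10 - 30 = -40)
(3350 + (-12 - 34)*(-58))/(U - 1040) = (3350 + (-12 - 34)*(-58))/(-40 - 1040) = (3350 - 46*(-58))/(-1080) = (3350 + 2668)*(-1/1080) = 6018*(-1/1080) = -1003/180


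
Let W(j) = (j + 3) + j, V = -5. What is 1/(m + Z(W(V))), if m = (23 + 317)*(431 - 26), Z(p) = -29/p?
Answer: 7/963929 ≈ 7.2619e-6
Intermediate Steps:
W(j) = 3 + 2*j (W(j) = (3 + j) + j = 3 + 2*j)
m = 137700 (m = 340*405 = 137700)
1/(m + Z(W(V))) = 1/(137700 - 29/(3 + 2*(-5))) = 1/(137700 - 29/(3 - 10)) = 1/(137700 - 29/(-7)) = 1/(137700 - 29*(-⅐)) = 1/(137700 + 29/7) = 1/(963929/7) = 7/963929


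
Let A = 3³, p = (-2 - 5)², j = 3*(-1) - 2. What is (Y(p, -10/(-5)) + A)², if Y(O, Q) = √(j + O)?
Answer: 773 + 108*√11 ≈ 1131.2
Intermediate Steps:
j = -5 (j = -3 - 2 = -5)
p = 49 (p = (-7)² = 49)
Y(O, Q) = √(-5 + O)
A = 27
(Y(p, -10/(-5)) + A)² = (√(-5 + 49) + 27)² = (√44 + 27)² = (2*√11 + 27)² = (27 + 2*√11)²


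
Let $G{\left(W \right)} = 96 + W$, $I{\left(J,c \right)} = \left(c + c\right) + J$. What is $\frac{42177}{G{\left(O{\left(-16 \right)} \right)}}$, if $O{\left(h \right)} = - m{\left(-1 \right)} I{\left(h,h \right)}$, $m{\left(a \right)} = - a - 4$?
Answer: $- \frac{14059}{16} \approx -878.69$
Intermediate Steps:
$m{\left(a \right)} = -4 - a$
$I{\left(J,c \right)} = J + 2 c$ ($I{\left(J,c \right)} = 2 c + J = J + 2 c$)
$O{\left(h \right)} = 9 h$ ($O{\left(h \right)} = - (-4 - -1) \left(h + 2 h\right) = - (-4 + 1) 3 h = \left(-1\right) \left(-3\right) 3 h = 3 \cdot 3 h = 9 h$)
$\frac{42177}{G{\left(O{\left(-16 \right)} \right)}} = \frac{42177}{96 + 9 \left(-16\right)} = \frac{42177}{96 - 144} = \frac{42177}{-48} = 42177 \left(- \frac{1}{48}\right) = - \frac{14059}{16}$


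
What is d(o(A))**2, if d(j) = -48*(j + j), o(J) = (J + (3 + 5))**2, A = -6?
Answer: 147456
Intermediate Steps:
o(J) = (8 + J)**2 (o(J) = (J + 8)**2 = (8 + J)**2)
d(j) = -96*j
d(o(A))**2 = (-96*(8 - 6)**2)**2 = (-96*2**2)**2 = (-96*4)**2 = (-384)**2 = 147456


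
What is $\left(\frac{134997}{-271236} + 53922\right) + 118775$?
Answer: $\frac{15613836165}{90412} \approx 1.727 \cdot 10^{5}$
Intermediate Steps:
$\left(\frac{134997}{-271236} + 53922\right) + 118775 = \left(134997 \left(- \frac{1}{271236}\right) + 53922\right) + 118775 = \left(- \frac{44999}{90412} + 53922\right) + 118775 = \frac{4875150865}{90412} + 118775 = \frac{15613836165}{90412}$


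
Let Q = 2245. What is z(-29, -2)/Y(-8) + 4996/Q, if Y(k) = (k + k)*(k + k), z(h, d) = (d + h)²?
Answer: 3436421/574720 ≈ 5.9793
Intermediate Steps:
Y(k) = 4*k² (Y(k) = (2*k)*(2*k) = 4*k²)
z(-29, -2)/Y(-8) + 4996/Q = (-2 - 29)²/((4*(-8)²)) + 4996/2245 = (-31)²/((4*64)) + 4996*(1/2245) = 961/256 + 4996/2245 = 3436421/574720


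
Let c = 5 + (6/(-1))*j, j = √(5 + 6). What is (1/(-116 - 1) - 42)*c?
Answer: -24575/117 + 9830*√11/39 ≈ 625.92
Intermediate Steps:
j = √11 ≈ 3.3166
c = 5 - 6*√11 (c = 5 + (6/(-1))*√11 = 5 + (6*(-1))*√11 = 5 - 6*√11 ≈ -14.900)
(1/(-116 - 1) - 42)*c = (1/(-116 - 1) - 42)*(5 - 6*√11) = (1/(-117) - 42)*(5 - 6*√11) = (-1/117 - 42)*(5 - 6*√11) = -4915*(5 - 6*√11)/117 = -24575/117 + 9830*√11/39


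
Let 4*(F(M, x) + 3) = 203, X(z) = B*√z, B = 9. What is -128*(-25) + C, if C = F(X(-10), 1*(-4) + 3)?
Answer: 12991/4 ≈ 3247.8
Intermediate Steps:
X(z) = 9*√z
F(M, x) = 191/4 (F(M, x) = -3 + (¼)*203 = -3 + 203/4 = 191/4)
C = 191/4 ≈ 47.750
-128*(-25) + C = -128*(-25) + 191/4 = 3200 + 191/4 = 12991/4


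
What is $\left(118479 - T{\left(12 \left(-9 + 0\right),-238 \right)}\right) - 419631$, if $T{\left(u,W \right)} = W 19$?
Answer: $-296630$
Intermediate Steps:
$T{\left(u,W \right)} = 19 W$
$\left(118479 - T{\left(12 \left(-9 + 0\right),-238 \right)}\right) - 419631 = \left(118479 - 19 \left(-238\right)\right) - 419631 = \left(118479 - -4522\right) - 419631 = \left(118479 + 4522\right) - 419631 = 123001 - 419631 = -296630$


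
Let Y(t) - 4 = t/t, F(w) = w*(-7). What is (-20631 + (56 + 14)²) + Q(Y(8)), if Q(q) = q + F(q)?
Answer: -15761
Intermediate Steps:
F(w) = -7*w
Y(t) = 5 (Y(t) = 4 + t/t = 4 + 1 = 5)
Q(q) = -6*q (Q(q) = q - 7*q = -6*q)
(-20631 + (56 + 14)²) + Q(Y(8)) = (-20631 + (56 + 14)²) - 6*5 = (-20631 + 70²) - 30 = (-20631 + 4900) - 30 = -15731 - 30 = -15761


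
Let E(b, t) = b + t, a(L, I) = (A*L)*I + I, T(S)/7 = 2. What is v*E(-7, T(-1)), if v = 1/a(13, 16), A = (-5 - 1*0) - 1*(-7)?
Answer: 7/432 ≈ 0.016204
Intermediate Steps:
T(S) = 14 (T(S) = 7*2 = 14)
A = 2 (A = (-5 + 0) + 7 = -5 + 7 = 2)
a(L, I) = I + 2*I*L (a(L, I) = (2*L)*I + I = 2*I*L + I = I + 2*I*L)
v = 1/432 (v = 1/(16*(1 + 2*13)) = 1/(16*(1 + 26)) = 1/(16*27) = 1/432 ≈ 0.0023148)
v*E(-7, T(-1)) = (-7 + 14)/432 = (1/432)*7 = 7/432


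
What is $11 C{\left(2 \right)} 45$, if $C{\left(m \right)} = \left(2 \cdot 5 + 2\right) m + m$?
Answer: $12870$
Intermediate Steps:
$C{\left(m \right)} = 13 m$ ($C{\left(m \right)} = \left(10 + 2\right) m + m = 12 m + m = 13 m$)
$11 C{\left(2 \right)} 45 = 11 \cdot 13 \cdot 2 \cdot 45 = 11 \cdot 26 \cdot 45 = 286 \cdot 45 = 12870$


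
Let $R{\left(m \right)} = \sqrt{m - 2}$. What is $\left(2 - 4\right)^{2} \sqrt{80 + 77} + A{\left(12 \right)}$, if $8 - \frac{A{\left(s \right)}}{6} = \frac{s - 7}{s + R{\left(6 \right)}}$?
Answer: $\frac{321}{7} + 4 \sqrt{157} \approx 95.977$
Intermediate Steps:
$R{\left(m \right)} = \sqrt{-2 + m}$
$A{\left(s \right)} = 48 - \frac{6 \left(-7 + s\right)}{2 + s}$ ($A{\left(s \right)} = 48 - 6 \frac{s - 7}{s + \sqrt{-2 + 6}} = 48 - 6 \frac{-7 + s}{s + \sqrt{4}} = 48 - 6 \frac{-7 + s}{s + 2} = 48 - 6 \frac{-7 + s}{2 + s} = 48 - \frac{6 \left(-7 + s\right)}{2 + s}$)
$\left(2 - 4\right)^{2} \sqrt{80 + 77} + A{\left(12 \right)} = \left(2 - 4\right)^{2} \sqrt{80 + 77} + \frac{6 \left(23 + 7 \cdot 12\right)}{2 + 12} = \left(-2\right)^{2} \sqrt{157} + \frac{6 \left(23 + 84\right)}{14} = 4 \sqrt{157} + 6 \cdot \frac{1}{14} \cdot 107 = 4 \sqrt{157} + \frac{321}{7} = \frac{321}{7} + 4 \sqrt{157}$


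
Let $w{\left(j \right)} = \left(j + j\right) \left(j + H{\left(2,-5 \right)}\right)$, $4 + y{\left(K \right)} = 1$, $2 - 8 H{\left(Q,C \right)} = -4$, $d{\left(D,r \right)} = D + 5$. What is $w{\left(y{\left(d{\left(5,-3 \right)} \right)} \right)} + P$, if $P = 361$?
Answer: $\frac{749}{2} \approx 374.5$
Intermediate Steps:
$d{\left(D,r \right)} = 5 + D$
$H{\left(Q,C \right)} = \frac{3}{4}$ ($H{\left(Q,C \right)} = \frac{1}{4} - - \frac{1}{2} = \frac{1}{4} + \frac{1}{2} = \frac{3}{4}$)
$y{\left(K \right)} = -3$ ($y{\left(K \right)} = -4 + 1 = -3$)
$w{\left(j \right)} = 2 j \left(\frac{3}{4} + j\right)$ ($w{\left(j \right)} = \left(j + j\right) \left(j + \frac{3}{4}\right) = 2 j \left(\frac{3}{4} + j\right)$)
$w{\left(y{\left(d{\left(5,-3 \right)} \right)} \right)} + P = \frac{1}{2} \left(-3\right) \left(3 + 4 \left(-3\right)\right) + 361 = \frac{1}{2} \left(-3\right) \left(3 - 12\right) + 361 = \frac{1}{2} \left(-3\right) \left(-9\right) + 361 = \frac{27}{2} + 361 = \frac{749}{2}$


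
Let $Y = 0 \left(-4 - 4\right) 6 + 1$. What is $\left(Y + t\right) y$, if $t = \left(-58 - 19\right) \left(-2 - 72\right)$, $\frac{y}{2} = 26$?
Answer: $296348$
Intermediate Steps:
$y = 52$ ($y = 2 \cdot 26 = 52$)
$t = 5698$ ($t = \left(-77\right) \left(-74\right) = 5698$)
$Y = 1$ ($Y = 0 \left(-8\right) 6 + 1 = 0 \cdot 6 + 1 = 0 + 1 = 1$)
$\left(Y + t\right) y = \left(1 + 5698\right) 52 = 5699 \cdot 52 = 296348$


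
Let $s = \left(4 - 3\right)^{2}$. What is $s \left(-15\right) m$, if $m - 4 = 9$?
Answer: $-195$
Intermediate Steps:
$m = 13$ ($m = 4 + 9 = 13$)
$s = 1$ ($s = 1^{2} = 1$)
$s \left(-15\right) m = 1 \left(-15\right) 13 = \left(-15\right) 13 = -195$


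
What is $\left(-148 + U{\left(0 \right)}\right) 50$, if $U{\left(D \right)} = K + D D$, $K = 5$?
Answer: $-7150$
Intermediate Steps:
$U{\left(D \right)} = 5 + D^{2}$ ($U{\left(D \right)} = 5 + D D = 5 + D^{2}$)
$\left(-148 + U{\left(0 \right)}\right) 50 = \left(-148 + \left(5 + 0^{2}\right)\right) 50 = \left(-148 + \left(5 + 0\right)\right) 50 = \left(-148 + 5\right) 50 = \left(-143\right) 50 = -7150$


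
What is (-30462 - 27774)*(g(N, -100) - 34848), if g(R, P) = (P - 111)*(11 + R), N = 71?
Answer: 3037007400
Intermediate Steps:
g(R, P) = (-111 + P)*(11 + R)
(-30462 - 27774)*(g(N, -100) - 34848) = (-30462 - 27774)*((-1221 - 111*71 + 11*(-100) - 100*71) - 34848) = -58236*((-1221 - 7881 - 1100 - 7100) - 34848) = -58236*(-17302 - 34848) = -58236*(-52150) = 3037007400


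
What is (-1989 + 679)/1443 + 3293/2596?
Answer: 1351039/3746028 ≈ 0.36066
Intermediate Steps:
(-1989 + 679)/1443 + 3293/2596 = -1310*1/1443 + 3293*(1/2596) = -1310/1443 + 3293/2596 = 1351039/3746028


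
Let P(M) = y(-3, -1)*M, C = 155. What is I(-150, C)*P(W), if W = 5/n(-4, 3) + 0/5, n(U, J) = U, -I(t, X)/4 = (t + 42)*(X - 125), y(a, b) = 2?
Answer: -32400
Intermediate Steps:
I(t, X) = -4*(-125 + X)*(42 + t) (I(t, X) = -4*(t + 42)*(X - 125) = -4*(42 + t)*(-125 + X) = -4*(-125 + X)*(42 + t))
W = -5/4 (W = 5/(-4) + 0/5 = 5*(-¼) + 0*(⅕) = -5/4 + 0 = -5/4 ≈ -1.2500)
P(M) = 2*M
I(-150, C)*P(W) = (21000 - 168*155 + 500*(-150) - 4*155*(-150))*(2*(-5/4)) = (21000 - 26040 - 75000 + 93000)*(-5/2) = 12960*(-5/2) = -32400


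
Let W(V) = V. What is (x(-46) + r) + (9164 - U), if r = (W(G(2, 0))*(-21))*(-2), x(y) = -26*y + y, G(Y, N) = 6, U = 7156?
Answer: 3410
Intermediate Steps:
x(y) = -25*y
r = 252 (r = (6*(-21))*(-2) = -126*(-2) = 252)
(x(-46) + r) + (9164 - U) = (-25*(-46) + 252) + (9164 - 1*7156) = (1150 + 252) + (9164 - 7156) = 1402 + 2008 = 3410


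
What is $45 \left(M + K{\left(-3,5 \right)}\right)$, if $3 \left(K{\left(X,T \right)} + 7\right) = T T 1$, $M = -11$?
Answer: $-435$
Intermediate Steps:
$K{\left(X,T \right)} = -7 + \frac{T^{2}}{3}$ ($K{\left(X,T \right)} = -7 + \frac{T T 1}{3} = -7 + \frac{T^{2} \cdot 1}{3} = -7 + \frac{T^{2}}{3}$)
$45 \left(M + K{\left(-3,5 \right)}\right) = 45 \left(-11 - \left(7 - \frac{5^{2}}{3}\right)\right) = 45 \left(-11 + \left(-7 + \frac{1}{3} \cdot 25\right)\right) = 45 \left(-11 + \left(-7 + \frac{25}{3}\right)\right) = 45 \left(-11 + \frac{4}{3}\right) = 45 \left(- \frac{29}{3}\right) = -435$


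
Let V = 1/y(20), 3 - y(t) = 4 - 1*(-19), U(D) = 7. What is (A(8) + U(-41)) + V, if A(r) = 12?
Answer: 379/20 ≈ 18.950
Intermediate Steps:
y(t) = -20 (y(t) = 3 - (4 - 1*(-19)) = 3 - (4 + 19) = 3 - 1*23 = 3 - 23 = -20)
V = -1/20 (V = 1/(-20) = -1/20 ≈ -0.050000)
(A(8) + U(-41)) + V = (12 + 7) - 1/20 = 19 - 1/20 = 379/20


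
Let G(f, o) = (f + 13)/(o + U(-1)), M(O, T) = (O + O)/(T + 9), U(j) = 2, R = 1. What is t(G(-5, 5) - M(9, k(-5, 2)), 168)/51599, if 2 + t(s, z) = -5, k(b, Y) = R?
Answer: -7/51599 ≈ -0.00013566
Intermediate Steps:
k(b, Y) = 1
M(O, T) = 2*O/(9 + T) (M(O, T) = (2*O)/(9 + T) = 2*O/(9 + T))
G(f, o) = (13 + f)/(2 + o) (G(f, o) = (f + 13)/(o + 2) = (13 + f)/(2 + o))
t(s, z) = -7 (t(s, z) = -2 - 5 = -7)
t(G(-5, 5) - M(9, k(-5, 2)), 168)/51599 = -7/51599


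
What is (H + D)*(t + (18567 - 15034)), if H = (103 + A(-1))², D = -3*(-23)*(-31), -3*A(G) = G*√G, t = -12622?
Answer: -692845381/9 - 1872334*I/3 ≈ -7.6983e+7 - 6.2411e+5*I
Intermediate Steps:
A(G) = -G^(3/2)/3 (A(G) = -G*√G/3 = -G^(3/2)/3)
D = -2139 (D = 69*(-31) = -2139)
H = (103 + I/3)² (H = (103 - (-1)*I/3)² = (103 + I/3)² ≈ 10609.0 + 68.67*I)
(H + D)*(t + (18567 - 15034)) = ((309 + I)²/9 - 2139)*(-12622 + (18567 - 15034)) = (-2139 + (309 + I)²/9)*(-12622 + 3533) = (-2139 + (309 + I)²/9)*(-9089) = 19441371 - 9089*(309 + I)²/9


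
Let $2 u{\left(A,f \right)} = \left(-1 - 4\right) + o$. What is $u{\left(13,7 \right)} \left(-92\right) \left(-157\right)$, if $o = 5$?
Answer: $0$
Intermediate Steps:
$u{\left(A,f \right)} = 0$ ($u{\left(A,f \right)} = \frac{\left(-1 - 4\right) + 5}{2} = \frac{-5 + 5}{2} = \frac{1}{2} \cdot 0 = 0$)
$u{\left(13,7 \right)} \left(-92\right) \left(-157\right) = 0 \left(-92\right) \left(-157\right) = 0 \left(-157\right) = 0$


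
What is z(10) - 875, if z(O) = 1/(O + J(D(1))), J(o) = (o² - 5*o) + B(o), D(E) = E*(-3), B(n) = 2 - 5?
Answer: -27124/31 ≈ -874.97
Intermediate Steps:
B(n) = -3
D(E) = -3*E
J(o) = -3 + o² - 5*o (J(o) = (o² - 5*o) - 3 = -3 + o² - 5*o)
z(O) = 1/(21 + O) (z(O) = 1/(O + (-3 + (-3*1)² - (-15))) = 1/(O + (-3 + (-3)² - 5*(-3))) = 1/(O + (-3 + 9 + 15)) = 1/(O + 21) = 1/(21 + O))
z(10) - 875 = 1/(21 + 10) - 875 = 1/31 - 875 = -27124/31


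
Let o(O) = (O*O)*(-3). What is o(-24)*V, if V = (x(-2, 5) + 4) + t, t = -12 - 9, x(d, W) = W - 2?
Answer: 24192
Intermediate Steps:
x(d, W) = -2 + W
t = -21
V = -14 (V = ((-2 + 5) + 4) - 21 = (3 + 4) - 21 = 7 - 21 = -14)
o(O) = -3*O**2 (o(O) = O**2*(-3) = -3*O**2)
o(-24)*V = -3*(-24)**2*(-14) = -3*576*(-14) = -1728*(-14) = 24192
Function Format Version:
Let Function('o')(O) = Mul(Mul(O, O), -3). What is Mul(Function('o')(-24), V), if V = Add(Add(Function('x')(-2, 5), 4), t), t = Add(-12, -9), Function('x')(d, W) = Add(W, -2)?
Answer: 24192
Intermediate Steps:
Function('x')(d, W) = Add(-2, W)
t = -21
V = -14 (V = Add(Add(Add(-2, 5), 4), -21) = Add(Add(3, 4), -21) = Add(7, -21) = -14)
Function('o')(O) = Mul(-3, Pow(O, 2)) (Function('o')(O) = Mul(Pow(O, 2), -3) = Mul(-3, Pow(O, 2)))
Mul(Function('o')(-24), V) = Mul(Mul(-3, Pow(-24, 2)), -14) = Mul(Mul(-3, 576), -14) = Mul(-1728, -14) = 24192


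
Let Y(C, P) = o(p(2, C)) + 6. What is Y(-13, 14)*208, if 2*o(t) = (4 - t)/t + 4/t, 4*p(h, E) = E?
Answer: 888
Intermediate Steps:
p(h, E) = E/4
o(t) = 2/t + (4 - t)/(2*t) (o(t) = ((4 - t)/t + 4/t)/2 = (4/t + (4 - t)/t)/2 = 2/t + (4 - t)/(2*t))
Y(C, P) = 6 + 2*(8 - C/4)/C (Y(C, P) = (8 - C/4)/(2*((C/4))) + 6 = (4/C)*(8 - C/4)/2 + 6 = 2*(8 - C/4)/C + 6 = 6 + 2*(8 - C/4)/C)
Y(-13, 14)*208 = (11/2 + 16/(-13))*208 = (11/2 + 16*(-1/13))*208 = (11/2 - 16/13)*208 = (111/26)*208 = 888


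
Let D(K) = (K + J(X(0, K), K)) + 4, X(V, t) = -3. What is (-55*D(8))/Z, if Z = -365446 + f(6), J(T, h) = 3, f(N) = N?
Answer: 165/73088 ≈ 0.0022576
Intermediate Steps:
Z = -365440 (Z = -365446 + 6 = -365440)
D(K) = 7 + K (D(K) = (K + 3) + 4 = (3 + K) + 4 = 7 + K)
(-55*D(8))/Z = -55*(7 + 8)/(-365440) = -55*15*(-1/365440) = -825*(-1/365440) = 165/73088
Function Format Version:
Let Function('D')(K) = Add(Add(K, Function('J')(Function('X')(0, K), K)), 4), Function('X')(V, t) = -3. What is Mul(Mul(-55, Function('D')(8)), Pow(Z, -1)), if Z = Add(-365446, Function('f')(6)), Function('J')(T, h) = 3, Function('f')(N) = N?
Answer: Rational(165, 73088) ≈ 0.0022576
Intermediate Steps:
Z = -365440 (Z = Add(-365446, 6) = -365440)
Function('D')(K) = Add(7, K) (Function('D')(K) = Add(Add(K, 3), 4) = Add(Add(3, K), 4) = Add(7, K))
Mul(Mul(-55, Function('D')(8)), Pow(Z, -1)) = Mul(Mul(-55, Add(7, 8)), Pow(-365440, -1)) = Mul(Mul(-55, 15), Rational(-1, 365440)) = Mul(-825, Rational(-1, 365440)) = Rational(165, 73088)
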